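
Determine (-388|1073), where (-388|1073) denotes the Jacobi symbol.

Reduce the numerator: -388 ≡ 685 (mod 1073), so (-388|1073) = (685|1073).
685 ≡ 1 (mod 4), so quadratic reciprocity gives (685|1073) = (1073|685). Reduce: 1073 ≡ 388 (mod 685). Now have (388|685).
Factor out 2: 388 = 2^2·97. Since 685 ≡ 5 (mod 8), (2|685) = -1, and (2|685)^2 = +1. Now have (97|685).
97 ≡ 1 (mod 4), so quadratic reciprocity gives (97|685) = (685|97). Reduce: 685 ≡ 6 (mod 97). Now have (6|97).
Factor out 2: 6 = 2·3. Since 97 ≡ 1 (mod 8), (2|97) = +1. Now have (3|97).
97 ≡ 1 (mod 4), so quadratic reciprocity gives (3|97) = (97|3). Reduce: 97 ≡ 1 (mod 3). Now have (1|3).
(1|3) = 1. Collecting the sign factors: 1.

1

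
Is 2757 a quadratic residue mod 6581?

yes

2757 ≡ 1 (mod 4), so quadratic reciprocity gives (2757/6581) = (6581/2757). Reduce: 6581 ≡ 1067 (mod 2757). Now have (1067/2757).
2757 ≡ 1 (mod 4), so quadratic reciprocity gives (1067/2757) = (2757/1067). Reduce: 2757 ≡ 623 (mod 1067). Now have (623/1067).
Both 623 ≡ 3 and 1067 ≡ 3 (mod 4), so reciprocity gives (623/1067) = -(1067/623). Reduce: 1067 ≡ 444 (mod 623). Now have -(444/623).
Factor out 2: 444 = 2^2·111. Since 623 ≡ 7 (mod 8), (2/623) = +1, and (2/623)^2 = +1. Now have -(111/623).
Both 111 ≡ 3 and 623 ≡ 3 (mod 4), so reciprocity gives (111/623) = -(623/111). Reduce: 623 ≡ 68 (mod 111). Now have (68/111).
Factor out 2: 68 = 2^2·17. Since 111 ≡ 7 (mod 8), (2/111) = +1, and (2/111)^2 = +1. Now have (17/111).
17 ≡ 1 (mod 4), so quadratic reciprocity gives (17/111) = (111/17). Reduce: 111 ≡ 9 (mod 17). Now have (9/17).
9 ≡ 1 (mod 4), so quadratic reciprocity gives (9/17) = (17/9). Reduce: 17 ≡ 8 (mod 9). Now have (8/9).
Factor out 2: 8 = 2^3. Since 9 ≡ 1 (mod 8), (2/9) = +1, and (2/9)^3 = +1. Now have (1/9).
(1/9) = 1. Collecting the sign factors: 1.
The Legendre symbol is 1, so x^2 ≡ 2757 (mod 6581) has solution.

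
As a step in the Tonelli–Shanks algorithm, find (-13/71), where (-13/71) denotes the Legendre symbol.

Reduce the numerator: -13 ≡ 58 (mod 71), so (-13/71) = (58/71).
Factor out 2: 58 = 2·29. Since 71 ≡ 7 (mod 8), (2/71) = +1. Now have (29/71).
29 ≡ 1 (mod 4), so quadratic reciprocity gives (29/71) = (71/29). Reduce: 71 ≡ 13 (mod 29). Now have (13/29).
13 ≡ 1 (mod 4), so quadratic reciprocity gives (13/29) = (29/13). Reduce: 29 ≡ 3 (mod 13). Now have (3/13).
13 ≡ 1 (mod 4), so quadratic reciprocity gives (3/13) = (13/3). Reduce: 13 ≡ 1 (mod 3). Now have (1/3).
(1/3) = 1. Collecting the sign factors: 1.

1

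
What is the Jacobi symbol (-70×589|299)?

-1

By multiplicativity, (-70·589|299) = (-70|299)·(589|299).
First factor (-70|299):
Reduce the numerator: -70 ≡ 229 (mod 299), so (-70|299) = (229|299).
229 ≡ 1 (mod 4), so quadratic reciprocity gives (229|299) = (299|229). Reduce: 299 ≡ 70 (mod 229). Now have (70|229).
Factor out 2: 70 = 2·35. Since 229 ≡ 5 (mod 8), (2|229) = -1. Now have -(35|229).
229 ≡ 1 (mod 4), so quadratic reciprocity gives (35|229) = (229|35). Reduce: 229 ≡ 19 (mod 35). Now have -(19|35).
Both 19 ≡ 3 and 35 ≡ 3 (mod 4), so reciprocity gives (19|35) = -(35|19). Reduce: 35 ≡ 16 (mod 19). Now have (16|19).
Factor out 2: 16 = 2^4. Since 19 ≡ 3 (mod 8), (2|19) = -1, and (2|19)^4 = +1. Now have (1|19).
(1|19) = 1. Collecting the sign factors: 1.
Second factor (589|299):
Reduce the numerator: 589 ≡ 290 (mod 299), so (589|299) = (290|299).
Factor out 2: 290 = 2·145. Since 299 ≡ 3 (mod 8), (2|299) = -1. Now have -(145|299).
145 ≡ 1 (mod 4), so quadratic reciprocity gives (145|299) = (299|145). Reduce: 299 ≡ 9 (mod 145). Now have -(9|145).
9 ≡ 1 (mod 4), so quadratic reciprocity gives (9|145) = (145|9). Reduce: 145 ≡ 1 (mod 9). Now have -(1|9).
(1|9) = 1. Collecting the sign factors: -1.
Product: (1)·(-1) = -1.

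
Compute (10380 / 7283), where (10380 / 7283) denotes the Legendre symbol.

(10380 / 7283)
  = (3097 / 7283)    [10380 ≡ 3097 mod 7283]
  = (7283 / 3097)    [QR: 3097 ≡ 1 mod 4, sign kept]
  = (1089 / 3097)    [7283 ≡ 1089 mod 3097]
  = (3097 / 1089)    [QR: 1089 ≡ 1 mod 4, sign kept]
  = (919 / 1089)    [3097 ≡ 919 mod 1089]
  = (1089 / 919)    [QR: 1089 ≡ 1 mod 4, sign kept]
  = (170 / 919)    [1089 ≡ 170 mod 919]
  = (85 / 919)    [919 ≡ 7 mod 8 ⇒ (2 / 919) = +1]
  = (919 / 85)    [QR: 85 ≡ 1 mod 4, sign kept]
  = (69 / 85)    [919 ≡ 69 mod 85]
  = (85 / 69)    [QR: 69 ≡ 1 mod 4, sign kept]
  = (16 / 69)    [85 ≡ 16 mod 69]
  = (1 / 69)    [69 ≡ 5 mod 8 ⇒ (2 / 69)^4 = +1]
  = 1    [(1 / 69) = 1]

1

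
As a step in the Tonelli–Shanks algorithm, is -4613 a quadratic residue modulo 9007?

(-4613/9007)
  = (4394/9007)    [-4613 ≡ 4394 mod 9007]
  = (2197/9007)    [9007 ≡ 7 mod 8 ⇒ (2/9007) = +1]
  = (9007/2197)    [QR: 2197 ≡ 1 mod 4, sign kept]
  = (219/2197)    [9007 ≡ 219 mod 2197]
  = (2197/219)    [QR: 2197 ≡ 1 mod 4, sign kept]
  = (7/219)    [2197 ≡ 7 mod 219]
  = -(219/7)    [QR: both ≡ 3 mod 4, sign flips]
  = -(2/7)    [219 ≡ 2 mod 7]
  = -(1/7)    [7 ≡ 7 mod 8 ⇒ (2/7) = +1]
  = -1    [(1/7) = 1]
The Legendre symbol is -1, so x^2 ≡ -4613 (mod 9007) has no solution.

no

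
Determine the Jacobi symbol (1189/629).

-1

(1189/629)
  = (560/629)    [1189 ≡ 560 mod 629]
  = (35/629)    [629 ≡ 5 mod 8 ⇒ (2/629)^4 = +1]
  = (629/35)    [QR: 629 ≡ 1 mod 4, sign kept]
  = (34/35)    [629 ≡ 34 mod 35]
  = -(17/35)    [35 ≡ 3 mod 8 ⇒ (2/35) = -1]
  = -(35/17)    [QR: 17 ≡ 1 mod 4, sign kept]
  = -(1/17)    [35 ≡ 1 mod 17]
  = -1    [(1/17) = 1]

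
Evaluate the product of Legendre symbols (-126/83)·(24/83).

-1

By multiplicativity, (-126·24/83) = (-126/83)·(24/83).
First factor (-126/83):
Reduce the numerator: -126 ≡ 40 (mod 83), so (-126/83) = (40/83).
Factor out 2: 40 = 2^3·5. Since 83 ≡ 3 (mod 8), (2/83) = -1, and (2/83)^3 = -1. Now have -(5/83).
5 ≡ 1 (mod 4), so quadratic reciprocity gives (5/83) = (83/5). Reduce: 83 ≡ 3 (mod 5). Now have -(3/5).
5 ≡ 1 (mod 4), so quadratic reciprocity gives (3/5) = (5/3). Reduce: 5 ≡ 2 (mod 3). Now have -(2/3).
Factor out 2: 2 = 2. Since 3 ≡ 3 (mod 8), (2/3) = -1. Now have (1/3).
(1/3) = 1. Collecting the sign factors: 1.
Second factor (24/83):
Factor out 2: 24 = 2^3·3. Since 83 ≡ 3 (mod 8), (2/83) = -1, and (2/83)^3 = -1. Now have -(3/83).
Both 3 ≡ 3 and 83 ≡ 3 (mod 4), so reciprocity gives (3/83) = -(83/3). Reduce: 83 ≡ 2 (mod 3). Now have (2/3).
Factor out 2: 2 = 2. Since 3 ≡ 3 (mod 8), (2/3) = -1. Now have -(1/3).
(1/3) = 1. Collecting the sign factors: -1.
Product: (1)·(-1) = -1.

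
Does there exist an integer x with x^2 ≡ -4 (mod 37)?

(-4/37)
  = (33/37)    [-4 ≡ 33 mod 37]
  = (37/33)    [QR: 33 ≡ 1 mod 4, sign kept]
  = (4/33)    [37 ≡ 4 mod 33]
  = (1/33)    [33 ≡ 1 mod 8 ⇒ (2/33)^2 = +1]
  = 1    [(1/33) = 1]
(-4/37) = 1, and 37 is prime, so -4 is a quadratic residue mod 37.

yes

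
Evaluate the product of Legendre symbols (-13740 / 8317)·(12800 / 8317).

-1

By multiplicativity, (-13740·12800 / 8317) = (-13740 / 8317)·(12800 / 8317).
First factor (-13740 / 8317):
(-13740 / 8317)
  = (2894 / 8317)    [-13740 ≡ 2894 mod 8317]
  = -(1447 / 8317)    [8317 ≡ 5 mod 8 ⇒ (2 / 8317) = -1]
  = -(8317 / 1447)    [QR: 8317 ≡ 1 mod 4, sign kept]
  = -(1082 / 1447)    [8317 ≡ 1082 mod 1447]
  = -(541 / 1447)    [1447 ≡ 7 mod 8 ⇒ (2 / 1447) = +1]
  = -(1447 / 541)    [QR: 541 ≡ 1 mod 4, sign kept]
  = -(365 / 541)    [1447 ≡ 365 mod 541]
  = -(541 / 365)    [QR: 365 ≡ 1 mod 4, sign kept]
  = -(176 / 365)    [541 ≡ 176 mod 365]
  = -(11 / 365)    [365 ≡ 5 mod 8 ⇒ (2 / 365)^4 = +1]
  = -(365 / 11)    [QR: 365 ≡ 1 mod 4, sign kept]
  = -(2 / 11)    [365 ≡ 2 mod 11]
  = (1 / 11)    [11 ≡ 3 mod 8 ⇒ (2 / 11) = -1]
  = 1    [(1 / 11) = 1]
Second factor (12800 / 8317):
(12800 / 8317)
  = (4483 / 8317)    [12800 ≡ 4483 mod 8317]
  = (8317 / 4483)    [QR: 8317 ≡ 1 mod 4, sign kept]
  = (3834 / 4483)    [8317 ≡ 3834 mod 4483]
  = -(1917 / 4483)    [4483 ≡ 3 mod 8 ⇒ (2 / 4483) = -1]
  = -(4483 / 1917)    [QR: 1917 ≡ 1 mod 4, sign kept]
  = -(649 / 1917)    [4483 ≡ 649 mod 1917]
  = -(1917 / 649)    [QR: 649 ≡ 1 mod 4, sign kept]
  = -(619 / 649)    [1917 ≡ 619 mod 649]
  = -(649 / 619)    [QR: 649 ≡ 1 mod 4, sign kept]
  = -(30 / 619)    [649 ≡ 30 mod 619]
  = (15 / 619)    [619 ≡ 3 mod 8 ⇒ (2 / 619) = -1]
  = -(619 / 15)    [QR: both ≡ 3 mod 4, sign flips]
  = -(4 / 15)    [619 ≡ 4 mod 15]
  = -(1 / 15)    [15 ≡ 7 mod 8 ⇒ (2 / 15)^2 = +1]
  = -1    [(1 / 15) = 1]
Product: (1)·(-1) = -1.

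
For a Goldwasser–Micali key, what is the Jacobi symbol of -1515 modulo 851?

-1

(-1515/851)
  = (187/851)    [-1515 ≡ 187 mod 851]
  = -(851/187)    [QR: both ≡ 3 mod 4, sign flips]
  = -(103/187)    [851 ≡ 103 mod 187]
  = (187/103)    [QR: both ≡ 3 mod 4, sign flips]
  = (84/103)    [187 ≡ 84 mod 103]
  = (21/103)    [103 ≡ 7 mod 8 ⇒ (2/103)^2 = +1]
  = (103/21)    [QR: 21 ≡ 1 mod 4, sign kept]
  = (19/21)    [103 ≡ 19 mod 21]
  = (21/19)    [QR: 21 ≡ 1 mod 4, sign kept]
  = (2/19)    [21 ≡ 2 mod 19]
  = -(1/19)    [19 ≡ 3 mod 8 ⇒ (2/19) = -1]
  = -1    [(1/19) = 1]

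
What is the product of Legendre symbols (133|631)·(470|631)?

By multiplicativity, (133·470|631) = (133|631)·(470|631).
First factor (133|631):
133 ≡ 1 (mod 4), so quadratic reciprocity gives (133|631) = (631|133). Reduce: 631 ≡ 99 (mod 133). Now have (99|133).
133 ≡ 1 (mod 4), so quadratic reciprocity gives (99|133) = (133|99). Reduce: 133 ≡ 34 (mod 99). Now have (34|99).
Factor out 2: 34 = 2·17. Since 99 ≡ 3 (mod 8), (2|99) = -1. Now have -(17|99).
17 ≡ 1 (mod 4), so quadratic reciprocity gives (17|99) = (99|17). Reduce: 99 ≡ 14 (mod 17). Now have -(14|17).
Factor out 2: 14 = 2·7. Since 17 ≡ 1 (mod 8), (2|17) = +1. Now have -(7|17).
17 ≡ 1 (mod 4), so quadratic reciprocity gives (7|17) = (17|7). Reduce: 17 ≡ 3 (mod 7). Now have -(3|7).
Both 3 ≡ 3 and 7 ≡ 3 (mod 4), so reciprocity gives (3|7) = -(7|3). Reduce: 7 ≡ 1 (mod 3). Now have (1|3).
(1|3) = 1. Collecting the sign factors: 1.
Second factor (470|631):
Factor out 2: 470 = 2·235. Since 631 ≡ 7 (mod 8), (2|631) = +1. Now have (235|631).
Both 235 ≡ 3 and 631 ≡ 3 (mod 4), so reciprocity gives (235|631) = -(631|235). Reduce: 631 ≡ 161 (mod 235). Now have -(161|235).
161 ≡ 1 (mod 4), so quadratic reciprocity gives (161|235) = (235|161). Reduce: 235 ≡ 74 (mod 161). Now have -(74|161).
Factor out 2: 74 = 2·37. Since 161 ≡ 1 (mod 8), (2|161) = +1. Now have -(37|161).
37 ≡ 1 (mod 4), so quadratic reciprocity gives (37|161) = (161|37). Reduce: 161 ≡ 13 (mod 37). Now have -(13|37).
13 ≡ 1 (mod 4), so quadratic reciprocity gives (13|37) = (37|13). Reduce: 37 ≡ 11 (mod 13). Now have -(11|13).
13 ≡ 1 (mod 4), so quadratic reciprocity gives (11|13) = (13|11). Reduce: 13 ≡ 2 (mod 11). Now have -(2|11).
Factor out 2: 2 = 2. Since 11 ≡ 3 (mod 8), (2|11) = -1. Now have (1|11).
(1|11) = 1. Collecting the sign factors: 1.
Product: (1)·(1) = 1.

1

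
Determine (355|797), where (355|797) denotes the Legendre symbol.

(355|797)
  = (797|355)    [QR: 797 ≡ 1 mod 4, sign kept]
  = (87|355)    [797 ≡ 87 mod 355]
  = -(355|87)    [QR: both ≡ 3 mod 4, sign flips]
  = -(7|87)    [355 ≡ 7 mod 87]
  = (87|7)    [QR: both ≡ 3 mod 4, sign flips]
  = (3|7)    [87 ≡ 3 mod 7]
  = -(7|3)    [QR: both ≡ 3 mod 4, sign flips]
  = -(1|3)    [7 ≡ 1 mod 3]
  = -1    [(1|3) = 1]

-1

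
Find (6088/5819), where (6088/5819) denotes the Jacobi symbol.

1

(6088/5819)
  = (269/5819)    [6088 ≡ 269 mod 5819]
  = (5819/269)    [QR: 269 ≡ 1 mod 4, sign kept]
  = (170/269)    [5819 ≡ 170 mod 269]
  = -(85/269)    [269 ≡ 5 mod 8 ⇒ (2/269) = -1]
  = -(269/85)    [QR: 85 ≡ 1 mod 4, sign kept]
  = -(14/85)    [269 ≡ 14 mod 85]
  = (7/85)    [85 ≡ 5 mod 8 ⇒ (2/85) = -1]
  = (85/7)    [QR: 85 ≡ 1 mod 4, sign kept]
  = (1/7)    [85 ≡ 1 mod 7]
  = 1    [(1/7) = 1]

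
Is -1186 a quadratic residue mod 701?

yes

Reduce the numerator: -1186 ≡ 216 (mod 701), so (-1186|701) = (216|701).
Factor out 2: 216 = 2^3·27. Since 701 ≡ 5 (mod 8), (2|701) = -1, and (2|701)^3 = -1. Now have -(27|701).
701 ≡ 1 (mod 4), so quadratic reciprocity gives (27|701) = (701|27). Reduce: 701 ≡ 26 (mod 27). Now have -(26|27).
Factor out 2: 26 = 2·13. Since 27 ≡ 3 (mod 8), (2|27) = -1. Now have (13|27).
13 ≡ 1 (mod 4), so quadratic reciprocity gives (13|27) = (27|13). Reduce: 27 ≡ 1 (mod 13). Now have (1|13).
(1|13) = 1. Collecting the sign factors: 1.
(-1186|701) = 1, and 701 is prime, so -1186 is a quadratic residue mod 701.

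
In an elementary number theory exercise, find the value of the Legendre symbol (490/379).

-1

Reduce the numerator: 490 ≡ 111 (mod 379), so (490/379) = (111/379).
Both 111 ≡ 3 and 379 ≡ 3 (mod 4), so reciprocity gives (111/379) = -(379/111). Reduce: 379 ≡ 46 (mod 111). Now have -(46/111).
Factor out 2: 46 = 2·23. Since 111 ≡ 7 (mod 8), (2/111) = +1. Now have -(23/111).
Both 23 ≡ 3 and 111 ≡ 3 (mod 4), so reciprocity gives (23/111) = -(111/23). Reduce: 111 ≡ 19 (mod 23). Now have (19/23).
Both 19 ≡ 3 and 23 ≡ 3 (mod 4), so reciprocity gives (19/23) = -(23/19). Reduce: 23 ≡ 4 (mod 19). Now have -(4/19).
Factor out 2: 4 = 2^2. Since 19 ≡ 3 (mod 8), (2/19) = -1, and (2/19)^2 = +1. Now have -(1/19).
(1/19) = 1. Collecting the sign factors: -1.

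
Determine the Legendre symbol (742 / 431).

Reduce the numerator: 742 ≡ 311 (mod 431), so (742 / 431) = (311 / 431).
Both 311 ≡ 3 and 431 ≡ 3 (mod 4), so reciprocity gives (311 / 431) = -(431 / 311). Reduce: 431 ≡ 120 (mod 311). Now have -(120 / 311).
Factor out 2: 120 = 2^3·15. Since 311 ≡ 7 (mod 8), (2 / 311) = +1, and (2 / 311)^3 = +1. Now have -(15 / 311).
Both 15 ≡ 3 and 311 ≡ 3 (mod 4), so reciprocity gives (15 / 311) = -(311 / 15). Reduce: 311 ≡ 11 (mod 15). Now have (11 / 15).
Both 11 ≡ 3 and 15 ≡ 3 (mod 4), so reciprocity gives (11 / 15) = -(15 / 11). Reduce: 15 ≡ 4 (mod 11). Now have -(4 / 11).
Factor out 2: 4 = 2^2. Since 11 ≡ 3 (mod 8), (2 / 11) = -1, and (2 / 11)^2 = +1. Now have -(1 / 11).
(1 / 11) = 1. Collecting the sign factors: -1.

-1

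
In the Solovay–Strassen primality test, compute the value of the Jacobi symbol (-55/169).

Reduce the numerator: -55 ≡ 114 (mod 169), so (-55/169) = (114/169).
Factor out 2: 114 = 2·57. Since 169 ≡ 1 (mod 8), (2/169) = +1. Now have (57/169).
57 ≡ 1 (mod 4), so quadratic reciprocity gives (57/169) = (169/57). Reduce: 169 ≡ 55 (mod 57). Now have (55/57).
57 ≡ 1 (mod 4), so quadratic reciprocity gives (55/57) = (57/55). Reduce: 57 ≡ 2 (mod 55). Now have (2/55).
Factor out 2: 2 = 2. Since 55 ≡ 7 (mod 8), (2/55) = +1. Now have (1/55).
(1/55) = 1. Collecting the sign factors: 1.

1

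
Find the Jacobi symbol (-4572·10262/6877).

-1

By multiplicativity, (-4572·10262/6877) = (-4572/6877)·(10262/6877).
First factor (-4572/6877):
(-4572/6877)
  = (4572/6877)    [6877 ≡ 1 mod 4 ⇒ (-1/6877) = +1]
  = (1143/6877)    [6877 ≡ 5 mod 8 ⇒ (2/6877)^2 = +1]
  = (6877/1143)    [QR: 6877 ≡ 1 mod 4, sign kept]
  = (19/1143)    [6877 ≡ 19 mod 1143]
  = -(1143/19)    [QR: both ≡ 3 mod 4, sign flips]
  = -(3/19)    [1143 ≡ 3 mod 19]
  = (19/3)    [QR: both ≡ 3 mod 4, sign flips]
  = (1/3)    [19 ≡ 1 mod 3]
  = 1    [(1/3) = 1]
Second factor (10262/6877):
(10262/6877)
  = (3385/6877)    [10262 ≡ 3385 mod 6877]
  = (6877/3385)    [QR: 3385 ≡ 1 mod 4, sign kept]
  = (107/3385)    [6877 ≡ 107 mod 3385]
  = (3385/107)    [QR: 3385 ≡ 1 mod 4, sign kept]
  = (68/107)    [3385 ≡ 68 mod 107]
  = (17/107)    [107 ≡ 3 mod 8 ⇒ (2/107)^2 = +1]
  = (107/17)    [QR: 17 ≡ 1 mod 4, sign kept]
  = (5/17)    [107 ≡ 5 mod 17]
  = (17/5)    [QR: 5 ≡ 1 mod 4, sign kept]
  = (2/5)    [17 ≡ 2 mod 5]
  = -(1/5)    [5 ≡ 5 mod 8 ⇒ (2/5) = -1]
  = -1    [(1/5) = 1]
Product: (1)·(-1) = -1.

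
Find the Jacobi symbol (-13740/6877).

1

(-13740/6877)
  = (14/6877)    [-13740 ≡ 14 mod 6877]
  = -(7/6877)    [6877 ≡ 5 mod 8 ⇒ (2/6877) = -1]
  = -(6877/7)    [QR: 6877 ≡ 1 mod 4, sign kept]
  = -(3/7)    [6877 ≡ 3 mod 7]
  = (7/3)    [QR: both ≡ 3 mod 4, sign flips]
  = (1/3)    [7 ≡ 1 mod 3]
  = 1    [(1/3) = 1]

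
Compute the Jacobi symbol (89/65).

Reduce the numerator: 89 ≡ 24 (mod 65), so (89/65) = (24/65).
Factor out 2: 24 = 2^3·3. Since 65 ≡ 1 (mod 8), (2/65) = +1, and (2/65)^3 = +1. Now have (3/65).
65 ≡ 1 (mod 4), so quadratic reciprocity gives (3/65) = (65/3). Reduce: 65 ≡ 2 (mod 3). Now have (2/3).
Factor out 2: 2 = 2. Since 3 ≡ 3 (mod 8), (2/3) = -1. Now have -(1/3).
(1/3) = 1. Collecting the sign factors: -1.

-1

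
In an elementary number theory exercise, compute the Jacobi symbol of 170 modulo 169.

Reduce the numerator: 170 ≡ 1 (mod 169), so (170|169) = (1|169).
(1|169) = 1. Collecting the sign factors: 1.

1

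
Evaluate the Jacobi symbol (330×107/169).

By multiplicativity, (330·107/169) = (330/169)·(107/169).
First factor (330/169):
Reduce the numerator: 330 ≡ 161 (mod 169), so (330/169) = (161/169).
161 ≡ 1 (mod 4), so quadratic reciprocity gives (161/169) = (169/161). Reduce: 169 ≡ 8 (mod 161). Now have (8/161).
Factor out 2: 8 = 2^3. Since 161 ≡ 1 (mod 8), (2/161) = +1, and (2/161)^3 = +1. Now have (1/161).
(1/161) = 1. Collecting the sign factors: 1.
Second factor (107/169):
169 ≡ 1 (mod 4), so quadratic reciprocity gives (107/169) = (169/107). Reduce: 169 ≡ 62 (mod 107). Now have (62/107).
Factor out 2: 62 = 2·31. Since 107 ≡ 3 (mod 8), (2/107) = -1. Now have -(31/107).
Both 31 ≡ 3 and 107 ≡ 3 (mod 4), so reciprocity gives (31/107) = -(107/31). Reduce: 107 ≡ 14 (mod 31). Now have (14/31).
Factor out 2: 14 = 2·7. Since 31 ≡ 7 (mod 8), (2/31) = +1. Now have (7/31).
Both 7 ≡ 3 and 31 ≡ 3 (mod 4), so reciprocity gives (7/31) = -(31/7). Reduce: 31 ≡ 3 (mod 7). Now have -(3/7).
Both 3 ≡ 3 and 7 ≡ 3 (mod 4), so reciprocity gives (3/7) = -(7/3). Reduce: 7 ≡ 1 (mod 3). Now have (1/3).
(1/3) = 1. Collecting the sign factors: 1.
Product: (1)·(1) = 1.

1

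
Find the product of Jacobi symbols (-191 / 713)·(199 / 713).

-1

By multiplicativity, (-191·199 / 713) = (-191 / 713)·(199 / 713).
First factor (-191 / 713):
(-191 / 713)
  = (522 / 713)    [-191 ≡ 522 mod 713]
  = (261 / 713)    [713 ≡ 1 mod 8 ⇒ (2 / 713) = +1]
  = (713 / 261)    [QR: 261 ≡ 1 mod 4, sign kept]
  = (191 / 261)    [713 ≡ 191 mod 261]
  = (261 / 191)    [QR: 261 ≡ 1 mod 4, sign kept]
  = (70 / 191)    [261 ≡ 70 mod 191]
  = (35 / 191)    [191 ≡ 7 mod 8 ⇒ (2 / 191) = +1]
  = -(191 / 35)    [QR: both ≡ 3 mod 4, sign flips]
  = -(16 / 35)    [191 ≡ 16 mod 35]
  = -(1 / 35)    [35 ≡ 3 mod 8 ⇒ (2 / 35)^4 = +1]
  = -1    [(1 / 35) = 1]
Second factor (199 / 713):
(199 / 713)
  = (713 / 199)    [QR: 713 ≡ 1 mod 4, sign kept]
  = (116 / 199)    [713 ≡ 116 mod 199]
  = (29 / 199)    [199 ≡ 7 mod 8 ⇒ (2 / 199)^2 = +1]
  = (199 / 29)    [QR: 29 ≡ 1 mod 4, sign kept]
  = (25 / 29)    [199 ≡ 25 mod 29]
  = (29 / 25)    [QR: 25 ≡ 1 mod 4, sign kept]
  = (4 / 25)    [29 ≡ 4 mod 25]
  = (1 / 25)    [25 ≡ 1 mod 8 ⇒ (2 / 25)^2 = +1]
  = 1    [(1 / 25) = 1]
Product: (-1)·(1) = -1.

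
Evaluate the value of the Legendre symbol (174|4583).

Factor out 2: 174 = 2·87. Since 4583 ≡ 7 (mod 8), (2|4583) = +1. Now have (87|4583).
Both 87 ≡ 3 and 4583 ≡ 3 (mod 4), so reciprocity gives (87|4583) = -(4583|87). Reduce: 4583 ≡ 59 (mod 87). Now have -(59|87).
Both 59 ≡ 3 and 87 ≡ 3 (mod 4), so reciprocity gives (59|87) = -(87|59). Reduce: 87 ≡ 28 (mod 59). Now have (28|59).
Factor out 2: 28 = 2^2·7. Since 59 ≡ 3 (mod 8), (2|59) = -1, and (2|59)^2 = +1. Now have (7|59).
Both 7 ≡ 3 and 59 ≡ 3 (mod 4), so reciprocity gives (7|59) = -(59|7). Reduce: 59 ≡ 3 (mod 7). Now have -(3|7).
Both 3 ≡ 3 and 7 ≡ 3 (mod 4), so reciprocity gives (3|7) = -(7|3). Reduce: 7 ≡ 1 (mod 3). Now have (1|3).
(1|3) = 1. Collecting the sign factors: 1.

1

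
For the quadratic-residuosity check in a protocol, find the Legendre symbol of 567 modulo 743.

(567 / 743)
  = -(743 / 567)    [QR: both ≡ 3 mod 4, sign flips]
  = -(176 / 567)    [743 ≡ 176 mod 567]
  = -(11 / 567)    [567 ≡ 7 mod 8 ⇒ (2 / 567)^4 = +1]
  = (567 / 11)    [QR: both ≡ 3 mod 4, sign flips]
  = (6 / 11)    [567 ≡ 6 mod 11]
  = -(3 / 11)    [11 ≡ 3 mod 8 ⇒ (2 / 11) = -1]
  = (11 / 3)    [QR: both ≡ 3 mod 4, sign flips]
  = (2 / 3)    [11 ≡ 2 mod 3]
  = -(1 / 3)    [3 ≡ 3 mod 8 ⇒ (2 / 3) = -1]
  = -1    [(1 / 3) = 1]

-1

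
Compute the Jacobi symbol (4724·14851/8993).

-1

By multiplicativity, (4724·14851/8993) = (4724/8993)·(14851/8993).
First factor (4724/8993):
Factor out 2: 4724 = 2^2·1181. Since 8993 ≡ 1 (mod 8), (2/8993) = +1, and (2/8993)^2 = +1. Now have (1181/8993).
1181 ≡ 1 (mod 4), so quadratic reciprocity gives (1181/8993) = (8993/1181). Reduce: 8993 ≡ 726 (mod 1181). Now have (726/1181).
Factor out 2: 726 = 2·363. Since 1181 ≡ 5 (mod 8), (2/1181) = -1. Now have -(363/1181).
1181 ≡ 1 (mod 4), so quadratic reciprocity gives (363/1181) = (1181/363). Reduce: 1181 ≡ 92 (mod 363). Now have -(92/363).
Factor out 2: 92 = 2^2·23. Since 363 ≡ 3 (mod 8), (2/363) = -1, and (2/363)^2 = +1. Now have -(23/363).
Both 23 ≡ 3 and 363 ≡ 3 (mod 4), so reciprocity gives (23/363) = -(363/23). Reduce: 363 ≡ 18 (mod 23). Now have (18/23).
Factor out 2: 18 = 2·9. Since 23 ≡ 7 (mod 8), (2/23) = +1. Now have (9/23).
9 ≡ 1 (mod 4), so quadratic reciprocity gives (9/23) = (23/9). Reduce: 23 ≡ 5 (mod 9). Now have (5/9).
5 ≡ 1 (mod 4), so quadratic reciprocity gives (5/9) = (9/5). Reduce: 9 ≡ 4 (mod 5). Now have (4/5).
Factor out 2: 4 = 2^2. Since 5 ≡ 5 (mod 8), (2/5) = -1, and (2/5)^2 = +1. Now have (1/5).
(1/5) = 1. Collecting the sign factors: 1.
Second factor (14851/8993):
Reduce the numerator: 14851 ≡ 5858 (mod 8993), so (14851/8993) = (5858/8993).
Factor out 2: 5858 = 2·2929. Since 8993 ≡ 1 (mod 8), (2/8993) = +1. Now have (2929/8993).
2929 ≡ 1 (mod 4), so quadratic reciprocity gives (2929/8993) = (8993/2929). Reduce: 8993 ≡ 206 (mod 2929). Now have (206/2929).
Factor out 2: 206 = 2·103. Since 2929 ≡ 1 (mod 8), (2/2929) = +1. Now have (103/2929).
2929 ≡ 1 (mod 4), so quadratic reciprocity gives (103/2929) = (2929/103). Reduce: 2929 ≡ 45 (mod 103). Now have (45/103).
45 ≡ 1 (mod 4), so quadratic reciprocity gives (45/103) = (103/45). Reduce: 103 ≡ 13 (mod 45). Now have (13/45).
13 ≡ 1 (mod 4), so quadratic reciprocity gives (13/45) = (45/13). Reduce: 45 ≡ 6 (mod 13). Now have (6/13).
Factor out 2: 6 = 2·3. Since 13 ≡ 5 (mod 8), (2/13) = -1. Now have -(3/13).
13 ≡ 1 (mod 4), so quadratic reciprocity gives (3/13) = (13/3). Reduce: 13 ≡ 1 (mod 3). Now have -(1/3).
(1/3) = 1. Collecting the sign factors: -1.
Product: (1)·(-1) = -1.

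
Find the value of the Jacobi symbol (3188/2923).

1

(3188/2923)
  = (265/2923)    [3188 ≡ 265 mod 2923]
  = (2923/265)    [QR: 265 ≡ 1 mod 4, sign kept]
  = (8/265)    [2923 ≡ 8 mod 265]
  = (1/265)    [265 ≡ 1 mod 8 ⇒ (2/265)^3 = +1]
  = 1    [(1/265) = 1]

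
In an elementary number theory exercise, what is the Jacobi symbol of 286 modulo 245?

1

(286/245)
  = (41/245)    [286 ≡ 41 mod 245]
  = (245/41)    [QR: 41 ≡ 1 mod 4, sign kept]
  = (40/41)    [245 ≡ 40 mod 41]
  = (5/41)    [41 ≡ 1 mod 8 ⇒ (2/41)^3 = +1]
  = (41/5)    [QR: 5 ≡ 1 mod 4, sign kept]
  = (1/5)    [41 ≡ 1 mod 5]
  = 1    [(1/5) = 1]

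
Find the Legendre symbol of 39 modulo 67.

(39 / 67)
  = -(67 / 39)    [QR: both ≡ 3 mod 4, sign flips]
  = -(28 / 39)    [67 ≡ 28 mod 39]
  = -(7 / 39)    [39 ≡ 7 mod 8 ⇒ (2 / 39)^2 = +1]
  = (39 / 7)    [QR: both ≡ 3 mod 4, sign flips]
  = (4 / 7)    [39 ≡ 4 mod 7]
  = (1 / 7)    [7 ≡ 7 mod 8 ⇒ (2 / 7)^2 = +1]
  = 1    [(1 / 7) = 1]

1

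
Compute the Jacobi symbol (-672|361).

1

(-672|361)
  = (50|361)    [-672 ≡ 50 mod 361]
  = (25|361)    [361 ≡ 1 mod 8 ⇒ (2|361) = +1]
  = (361|25)    [QR: 25 ≡ 1 mod 4, sign kept]
  = (11|25)    [361 ≡ 11 mod 25]
  = (25|11)    [QR: 25 ≡ 1 mod 4, sign kept]
  = (3|11)    [25 ≡ 3 mod 11]
  = -(11|3)    [QR: both ≡ 3 mod 4, sign flips]
  = -(2|3)    [11 ≡ 2 mod 3]
  = (1|3)    [3 ≡ 3 mod 8 ⇒ (2|3) = -1]
  = 1    [(1|3) = 1]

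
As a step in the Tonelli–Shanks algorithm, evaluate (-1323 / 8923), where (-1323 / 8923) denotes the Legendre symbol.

Reduce the numerator: -1323 ≡ 7600 (mod 8923), so (-1323 / 8923) = (7600 / 8923).
Factor out 2: 7600 = 2^4·475. Since 8923 ≡ 3 (mod 8), (2 / 8923) = -1, and (2 / 8923)^4 = +1. Now have (475 / 8923).
Both 475 ≡ 3 and 8923 ≡ 3 (mod 4), so reciprocity gives (475 / 8923) = -(8923 / 475). Reduce: 8923 ≡ 373 (mod 475). Now have -(373 / 475).
373 ≡ 1 (mod 4), so quadratic reciprocity gives (373 / 475) = (475 / 373). Reduce: 475 ≡ 102 (mod 373). Now have -(102 / 373).
Factor out 2: 102 = 2·51. Since 373 ≡ 5 (mod 8), (2 / 373) = -1. Now have (51 / 373).
373 ≡ 1 (mod 4), so quadratic reciprocity gives (51 / 373) = (373 / 51). Reduce: 373 ≡ 16 (mod 51). Now have (16 / 51).
Factor out 2: 16 = 2^4. Since 51 ≡ 3 (mod 8), (2 / 51) = -1, and (2 / 51)^4 = +1. Now have (1 / 51).
(1 / 51) = 1. Collecting the sign factors: 1.

1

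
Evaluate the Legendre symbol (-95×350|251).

By multiplicativity, (-95·350|251) = (-95|251)·(350|251).
First factor (-95|251):
(-95|251)
  = -(95|251)    [251 ≡ 3 mod 4 ⇒ (-1|251) = -1]
  = (251|95)    [QR: both ≡ 3 mod 4, sign flips]
  = (61|95)    [251 ≡ 61 mod 95]
  = (95|61)    [QR: 61 ≡ 1 mod 4, sign kept]
  = (34|61)    [95 ≡ 34 mod 61]
  = -(17|61)    [61 ≡ 5 mod 8 ⇒ (2|61) = -1]
  = -(61|17)    [QR: 17 ≡ 1 mod 4, sign kept]
  = -(10|17)    [61 ≡ 10 mod 17]
  = -(5|17)    [17 ≡ 1 mod 8 ⇒ (2|17) = +1]
  = -(17|5)    [QR: 5 ≡ 1 mod 4, sign kept]
  = -(2|5)    [17 ≡ 2 mod 5]
  = (1|5)    [5 ≡ 5 mod 8 ⇒ (2|5) = -1]
  = 1    [(1|5) = 1]
Second factor (350|251):
(350|251)
  = (99|251)    [350 ≡ 99 mod 251]
  = -(251|99)    [QR: both ≡ 3 mod 4, sign flips]
  = -(53|99)    [251 ≡ 53 mod 99]
  = -(99|53)    [QR: 53 ≡ 1 mod 4, sign kept]
  = -(46|53)    [99 ≡ 46 mod 53]
  = (23|53)    [53 ≡ 5 mod 8 ⇒ (2|53) = -1]
  = (53|23)    [QR: 53 ≡ 1 mod 4, sign kept]
  = (7|23)    [53 ≡ 7 mod 23]
  = -(23|7)    [QR: both ≡ 3 mod 4, sign flips]
  = -(2|7)    [23 ≡ 2 mod 7]
  = -(1|7)    [7 ≡ 7 mod 8 ⇒ (2|7) = +1]
  = -1    [(1|7) = 1]
Product: (1)·(-1) = -1.

-1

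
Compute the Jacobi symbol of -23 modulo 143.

-1

(-23/143)
  = -(23/143)    [143 ≡ 3 mod 4 ⇒ (-1/143) = -1]
  = (143/23)    [QR: both ≡ 3 mod 4, sign flips]
  = (5/23)    [143 ≡ 5 mod 23]
  = (23/5)    [QR: 5 ≡ 1 mod 4, sign kept]
  = (3/5)    [23 ≡ 3 mod 5]
  = (5/3)    [QR: 5 ≡ 1 mod 4, sign kept]
  = (2/3)    [5 ≡ 2 mod 3]
  = -(1/3)    [3 ≡ 3 mod 8 ⇒ (2/3) = -1]
  = -1    [(1/3) = 1]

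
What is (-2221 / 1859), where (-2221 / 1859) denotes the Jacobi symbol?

(-2221 / 1859)
  = (1497 / 1859)    [-2221 ≡ 1497 mod 1859]
  = (1859 / 1497)    [QR: 1497 ≡ 1 mod 4, sign kept]
  = (362 / 1497)    [1859 ≡ 362 mod 1497]
  = (181 / 1497)    [1497 ≡ 1 mod 8 ⇒ (2 / 1497) = +1]
  = (1497 / 181)    [QR: 181 ≡ 1 mod 4, sign kept]
  = (49 / 181)    [1497 ≡ 49 mod 181]
  = (181 / 49)    [QR: 49 ≡ 1 mod 4, sign kept]
  = (34 / 49)    [181 ≡ 34 mod 49]
  = (17 / 49)    [49 ≡ 1 mod 8 ⇒ (2 / 49) = +1]
  = (49 / 17)    [QR: 17 ≡ 1 mod 4, sign kept]
  = (15 / 17)    [49 ≡ 15 mod 17]
  = (17 / 15)    [QR: 17 ≡ 1 mod 4, sign kept]
  = (2 / 15)    [17 ≡ 2 mod 15]
  = (1 / 15)    [15 ≡ 7 mod 8 ⇒ (2 / 15) = +1]
  = 1    [(1 / 15) = 1]

1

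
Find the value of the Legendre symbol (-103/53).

-1

Reduce the numerator: -103 ≡ 3 (mod 53), so (-103/53) = (3/53).
53 ≡ 1 (mod 4), so quadratic reciprocity gives (3/53) = (53/3). Reduce: 53 ≡ 2 (mod 3). Now have (2/3).
Factor out 2: 2 = 2. Since 3 ≡ 3 (mod 8), (2/3) = -1. Now have -(1/3).
(1/3) = 1. Collecting the sign factors: -1.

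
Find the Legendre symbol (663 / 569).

-1

Reduce the numerator: 663 ≡ 94 (mod 569), so (663 / 569) = (94 / 569).
Factor out 2: 94 = 2·47. Since 569 ≡ 1 (mod 8), (2 / 569) = +1. Now have (47 / 569).
569 ≡ 1 (mod 4), so quadratic reciprocity gives (47 / 569) = (569 / 47). Reduce: 569 ≡ 5 (mod 47). Now have (5 / 47).
5 ≡ 1 (mod 4), so quadratic reciprocity gives (5 / 47) = (47 / 5). Reduce: 47 ≡ 2 (mod 5). Now have (2 / 5).
Factor out 2: 2 = 2. Since 5 ≡ 5 (mod 8), (2 / 5) = -1. Now have -(1 / 5).
(1 / 5) = 1. Collecting the sign factors: -1.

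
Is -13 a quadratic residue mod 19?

Reduce the numerator: -13 ≡ 6 (mod 19), so (-13/19) = (6/19).
Factor out 2: 6 = 2·3. Since 19 ≡ 3 (mod 8), (2/19) = -1. Now have -(3/19).
Both 3 ≡ 3 and 19 ≡ 3 (mod 4), so reciprocity gives (3/19) = -(19/3). Reduce: 19 ≡ 1 (mod 3). Now have (1/3).
(1/3) = 1. Collecting the sign factors: 1.
The Legendre symbol is 1, so x^2 ≡ -13 (mod 19) has solution.

yes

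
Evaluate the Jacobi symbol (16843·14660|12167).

By multiplicativity, (16843·14660|12167) = (16843|12167)·(14660|12167).
First factor (16843|12167):
Reduce the numerator: 16843 ≡ 4676 (mod 12167), so (16843|12167) = (4676|12167).
Factor out 2: 4676 = 2^2·1169. Since 12167 ≡ 7 (mod 8), (2|12167) = +1, and (2|12167)^2 = +1. Now have (1169|12167).
1169 ≡ 1 (mod 4), so quadratic reciprocity gives (1169|12167) = (12167|1169). Reduce: 12167 ≡ 477 (mod 1169). Now have (477|1169).
477 ≡ 1 (mod 4), so quadratic reciprocity gives (477|1169) = (1169|477). Reduce: 1169 ≡ 215 (mod 477). Now have (215|477).
477 ≡ 1 (mod 4), so quadratic reciprocity gives (215|477) = (477|215). Reduce: 477 ≡ 47 (mod 215). Now have (47|215).
Both 47 ≡ 3 and 215 ≡ 3 (mod 4), so reciprocity gives (47|215) = -(215|47). Reduce: 215 ≡ 27 (mod 47). Now have -(27|47).
Both 27 ≡ 3 and 47 ≡ 3 (mod 4), so reciprocity gives (27|47) = -(47|27). Reduce: 47 ≡ 20 (mod 27). Now have (20|27).
Factor out 2: 20 = 2^2·5. Since 27 ≡ 3 (mod 8), (2|27) = -1, and (2|27)^2 = +1. Now have (5|27).
5 ≡ 1 (mod 4), so quadratic reciprocity gives (5|27) = (27|5). Reduce: 27 ≡ 2 (mod 5). Now have (2|5).
Factor out 2: 2 = 2. Since 5 ≡ 5 (mod 8), (2|5) = -1. Now have -(1|5).
(1|5) = 1. Collecting the sign factors: -1.
Second factor (14660|12167):
Reduce the numerator: 14660 ≡ 2493 (mod 12167), so (14660|12167) = (2493|12167).
2493 ≡ 1 (mod 4), so quadratic reciprocity gives (2493|12167) = (12167|2493). Reduce: 12167 ≡ 2195 (mod 2493). Now have (2195|2493).
2493 ≡ 1 (mod 4), so quadratic reciprocity gives (2195|2493) = (2493|2195). Reduce: 2493 ≡ 298 (mod 2195). Now have (298|2195).
Factor out 2: 298 = 2·149. Since 2195 ≡ 3 (mod 8), (2|2195) = -1. Now have -(149|2195).
149 ≡ 1 (mod 4), so quadratic reciprocity gives (149|2195) = (2195|149). Reduce: 2195 ≡ 109 (mod 149). Now have -(109|149).
109 ≡ 1 (mod 4), so quadratic reciprocity gives (109|149) = (149|109). Reduce: 149 ≡ 40 (mod 109). Now have -(40|109).
Factor out 2: 40 = 2^3·5. Since 109 ≡ 5 (mod 8), (2|109) = -1, and (2|109)^3 = -1. Now have (5|109).
5 ≡ 1 (mod 4), so quadratic reciprocity gives (5|109) = (109|5). Reduce: 109 ≡ 4 (mod 5). Now have (4|5).
Factor out 2: 4 = 2^2. Since 5 ≡ 5 (mod 8), (2|5) = -1, and (2|5)^2 = +1. Now have (1|5).
(1|5) = 1. Collecting the sign factors: 1.
Product: (-1)·(1) = -1.

-1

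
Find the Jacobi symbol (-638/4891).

-1

Reduce the numerator: -638 ≡ 4253 (mod 4891), so (-638/4891) = (4253/4891).
4253 ≡ 1 (mod 4), so quadratic reciprocity gives (4253/4891) = (4891/4253). Reduce: 4891 ≡ 638 (mod 4253). Now have (638/4253).
Factor out 2: 638 = 2·319. Since 4253 ≡ 5 (mod 8), (2/4253) = -1. Now have -(319/4253).
4253 ≡ 1 (mod 4), so quadratic reciprocity gives (319/4253) = (4253/319). Reduce: 4253 ≡ 106 (mod 319). Now have -(106/319).
Factor out 2: 106 = 2·53. Since 319 ≡ 7 (mod 8), (2/319) = +1. Now have -(53/319).
53 ≡ 1 (mod 4), so quadratic reciprocity gives (53/319) = (319/53). Reduce: 319 ≡ 1 (mod 53). Now have -(1/53).
(1/53) = 1. Collecting the sign factors: -1.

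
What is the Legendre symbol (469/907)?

1

(469/907)
  = (907/469)    [QR: 469 ≡ 1 mod 4, sign kept]
  = (438/469)    [907 ≡ 438 mod 469]
  = -(219/469)    [469 ≡ 5 mod 8 ⇒ (2/469) = -1]
  = -(469/219)    [QR: 469 ≡ 1 mod 4, sign kept]
  = -(31/219)    [469 ≡ 31 mod 219]
  = (219/31)    [QR: both ≡ 3 mod 4, sign flips]
  = (2/31)    [219 ≡ 2 mod 31]
  = (1/31)    [31 ≡ 7 mod 8 ⇒ (2/31) = +1]
  = 1    [(1/31) = 1]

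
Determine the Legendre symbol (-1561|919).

1

Reduce the numerator: -1561 ≡ 277 (mod 919), so (-1561|919) = (277|919).
277 ≡ 1 (mod 4), so quadratic reciprocity gives (277|919) = (919|277). Reduce: 919 ≡ 88 (mod 277). Now have (88|277).
Factor out 2: 88 = 2^3·11. Since 277 ≡ 5 (mod 8), (2|277) = -1, and (2|277)^3 = -1. Now have -(11|277).
277 ≡ 1 (mod 4), so quadratic reciprocity gives (11|277) = (277|11). Reduce: 277 ≡ 2 (mod 11). Now have -(2|11).
Factor out 2: 2 = 2. Since 11 ≡ 3 (mod 8), (2|11) = -1. Now have (1|11).
(1|11) = 1. Collecting the sign factors: 1.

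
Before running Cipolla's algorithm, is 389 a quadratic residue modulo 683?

yes

(389/683)
  = (683/389)    [QR: 389 ≡ 1 mod 4, sign kept]
  = (294/389)    [683 ≡ 294 mod 389]
  = -(147/389)    [389 ≡ 5 mod 8 ⇒ (2/389) = -1]
  = -(389/147)    [QR: 389 ≡ 1 mod 4, sign kept]
  = -(95/147)    [389 ≡ 95 mod 147]
  = (147/95)    [QR: both ≡ 3 mod 4, sign flips]
  = (52/95)    [147 ≡ 52 mod 95]
  = (13/95)    [95 ≡ 7 mod 8 ⇒ (2/95)^2 = +1]
  = (95/13)    [QR: 13 ≡ 1 mod 4, sign kept]
  = (4/13)    [95 ≡ 4 mod 13]
  = (1/13)    [13 ≡ 5 mod 8 ⇒ (2/13)^2 = +1]
  = 1    [(1/13) = 1]
The Legendre symbol is 1, so x^2 ≡ 389 (mod 683) has solution.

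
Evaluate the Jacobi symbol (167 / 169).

169 ≡ 1 (mod 4), so quadratic reciprocity gives (167 / 169) = (169 / 167). Reduce: 169 ≡ 2 (mod 167). Now have (2 / 167).
Factor out 2: 2 = 2. Since 167 ≡ 7 (mod 8), (2 / 167) = +1. Now have (1 / 167).
(1 / 167) = 1. Collecting the sign factors: 1.

1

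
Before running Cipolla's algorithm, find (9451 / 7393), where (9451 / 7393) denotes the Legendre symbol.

1

Reduce the numerator: 9451 ≡ 2058 (mod 7393), so (9451 / 7393) = (2058 / 7393).
Factor out 2: 2058 = 2·1029. Since 7393 ≡ 1 (mod 8), (2 / 7393) = +1. Now have (1029 / 7393).
1029 ≡ 1 (mod 4), so quadratic reciprocity gives (1029 / 7393) = (7393 / 1029). Reduce: 7393 ≡ 190 (mod 1029). Now have (190 / 1029).
Factor out 2: 190 = 2·95. Since 1029 ≡ 5 (mod 8), (2 / 1029) = -1. Now have -(95 / 1029).
1029 ≡ 1 (mod 4), so quadratic reciprocity gives (95 / 1029) = (1029 / 95). Reduce: 1029 ≡ 79 (mod 95). Now have -(79 / 95).
Both 79 ≡ 3 and 95 ≡ 3 (mod 4), so reciprocity gives (79 / 95) = -(95 / 79). Reduce: 95 ≡ 16 (mod 79). Now have (16 / 79).
Factor out 2: 16 = 2^4. Since 79 ≡ 7 (mod 8), (2 / 79) = +1, and (2 / 79)^4 = +1. Now have (1 / 79).
(1 / 79) = 1. Collecting the sign factors: 1.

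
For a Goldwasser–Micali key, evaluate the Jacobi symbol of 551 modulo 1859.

1

Both 551 ≡ 3 and 1859 ≡ 3 (mod 4), so reciprocity gives (551/1859) = -(1859/551). Reduce: 1859 ≡ 206 (mod 551). Now have -(206/551).
Factor out 2: 206 = 2·103. Since 551 ≡ 7 (mod 8), (2/551) = +1. Now have -(103/551).
Both 103 ≡ 3 and 551 ≡ 3 (mod 4), so reciprocity gives (103/551) = -(551/103). Reduce: 551 ≡ 36 (mod 103). Now have (36/103).
Factor out 2: 36 = 2^2·9. Since 103 ≡ 7 (mod 8), (2/103) = +1, and (2/103)^2 = +1. Now have (9/103).
9 ≡ 1 (mod 4), so quadratic reciprocity gives (9/103) = (103/9). Reduce: 103 ≡ 4 (mod 9). Now have (4/9).
Factor out 2: 4 = 2^2. Since 9 ≡ 1 (mod 8), (2/9) = +1, and (2/9)^2 = +1. Now have (1/9).
(1/9) = 1. Collecting the sign factors: 1.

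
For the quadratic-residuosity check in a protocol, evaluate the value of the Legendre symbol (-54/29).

1

(-54/29)
  = (4/29)    [-54 ≡ 4 mod 29]
  = (1/29)    [29 ≡ 5 mod 8 ⇒ (2/29)^2 = +1]
  = 1    [(1/29) = 1]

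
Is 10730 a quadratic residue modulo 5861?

Reduce the numerator: 10730 ≡ 4869 (mod 5861), so (10730|5861) = (4869|5861).
4869 ≡ 1 (mod 4), so quadratic reciprocity gives (4869|5861) = (5861|4869). Reduce: 5861 ≡ 992 (mod 4869). Now have (992|4869).
Factor out 2: 992 = 2^5·31. Since 4869 ≡ 5 (mod 8), (2|4869) = -1, and (2|4869)^5 = -1. Now have -(31|4869).
4869 ≡ 1 (mod 4), so quadratic reciprocity gives (31|4869) = (4869|31). Reduce: 4869 ≡ 2 (mod 31). Now have -(2|31).
Factor out 2: 2 = 2. Since 31 ≡ 7 (mod 8), (2|31) = +1. Now have -(1|31).
(1|31) = 1. Collecting the sign factors: -1.
The Legendre symbol is -1, so x^2 ≡ 10730 (mod 5861) has no solution.

no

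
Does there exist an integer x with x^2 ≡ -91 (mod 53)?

yes

Pull out -1: (-91/53) = (-1/53)·(91/53). Since 53 ≡ 1 (mod 4), (-1/53) = +1. Now have (91/53).
Reduce the numerator: 91 ≡ 38 (mod 53), so (91/53) = (38/53).
Factor out 2: 38 = 2·19. Since 53 ≡ 5 (mod 8), (2/53) = -1. Now have -(19/53).
53 ≡ 1 (mod 4), so quadratic reciprocity gives (19/53) = (53/19). Reduce: 53 ≡ 15 (mod 19). Now have -(15/19).
Both 15 ≡ 3 and 19 ≡ 3 (mod 4), so reciprocity gives (15/19) = -(19/15). Reduce: 19 ≡ 4 (mod 15). Now have (4/15).
Factor out 2: 4 = 2^2. Since 15 ≡ 7 (mod 8), (2/15) = +1, and (2/15)^2 = +1. Now have (1/15).
(1/15) = 1. Collecting the sign factors: 1.
The Legendre symbol is 1, so x^2 ≡ -91 (mod 53) has solution.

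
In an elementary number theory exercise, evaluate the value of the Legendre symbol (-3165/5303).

1

(-3165/5303)
  = (2138/5303)    [-3165 ≡ 2138 mod 5303]
  = (1069/5303)    [5303 ≡ 7 mod 8 ⇒ (2/5303) = +1]
  = (5303/1069)    [QR: 1069 ≡ 1 mod 4, sign kept]
  = (1027/1069)    [5303 ≡ 1027 mod 1069]
  = (1069/1027)    [QR: 1069 ≡ 1 mod 4, sign kept]
  = (42/1027)    [1069 ≡ 42 mod 1027]
  = -(21/1027)    [1027 ≡ 3 mod 8 ⇒ (2/1027) = -1]
  = -(1027/21)    [QR: 21 ≡ 1 mod 4, sign kept]
  = -(19/21)    [1027 ≡ 19 mod 21]
  = -(21/19)    [QR: 21 ≡ 1 mod 4, sign kept]
  = -(2/19)    [21 ≡ 2 mod 19]
  = (1/19)    [19 ≡ 3 mod 8 ⇒ (2/19) = -1]
  = 1    [(1/19) = 1]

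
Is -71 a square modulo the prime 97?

no

(-71/97)
  = (71/97)    [97 ≡ 1 mod 4 ⇒ (-1/97) = +1]
  = (97/71)    [QR: 97 ≡ 1 mod 4, sign kept]
  = (26/71)    [97 ≡ 26 mod 71]
  = (13/71)    [71 ≡ 7 mod 8 ⇒ (2/71) = +1]
  = (71/13)    [QR: 13 ≡ 1 mod 4, sign kept]
  = (6/13)    [71 ≡ 6 mod 13]
  = -(3/13)    [13 ≡ 5 mod 8 ⇒ (2/13) = -1]
  = -(13/3)    [QR: 13 ≡ 1 mod 4, sign kept]
  = -(1/3)    [13 ≡ 1 mod 3]
  = -1    [(1/3) = 1]
The Legendre symbol is -1, so x^2 ≡ -71 (mod 97) has no solution.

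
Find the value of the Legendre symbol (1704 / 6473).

Factor out 2: 1704 = 2^3·213. Since 6473 ≡ 1 (mod 8), (2 / 6473) = +1, and (2 / 6473)^3 = +1. Now have (213 / 6473).
213 ≡ 1 (mod 4), so quadratic reciprocity gives (213 / 6473) = (6473 / 213). Reduce: 6473 ≡ 83 (mod 213). Now have (83 / 213).
213 ≡ 1 (mod 4), so quadratic reciprocity gives (83 / 213) = (213 / 83). Reduce: 213 ≡ 47 (mod 83). Now have (47 / 83).
Both 47 ≡ 3 and 83 ≡ 3 (mod 4), so reciprocity gives (47 / 83) = -(83 / 47). Reduce: 83 ≡ 36 (mod 47). Now have -(36 / 47).
Factor out 2: 36 = 2^2·9. Since 47 ≡ 7 (mod 8), (2 / 47) = +1, and (2 / 47)^2 = +1. Now have -(9 / 47).
9 ≡ 1 (mod 4), so quadratic reciprocity gives (9 / 47) = (47 / 9). Reduce: 47 ≡ 2 (mod 9). Now have -(2 / 9).
Factor out 2: 2 = 2. Since 9 ≡ 1 (mod 8), (2 / 9) = +1. Now have -(1 / 9).
(1 / 9) = 1. Collecting the sign factors: -1.

-1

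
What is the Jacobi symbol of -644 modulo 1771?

Reduce the numerator: -644 ≡ 1127 (mod 1771), so (-644 / 1771) = (1127 / 1771).
Both 1127 ≡ 3 and 1771 ≡ 3 (mod 4), so reciprocity gives (1127 / 1771) = -(1771 / 1127). Reduce: 1771 ≡ 644 (mod 1127). Now have -(644 / 1127).
Factor out 2: 644 = 2^2·161. Since 1127 ≡ 7 (mod 8), (2 / 1127) = +1, and (2 / 1127)^2 = +1. Now have -(161 / 1127).
161 ≡ 1 (mod 4), so quadratic reciprocity gives (161 / 1127) = (1127 / 161). Reduce: 1127 ≡ 0 (mod 161). Now have -(0 / 161).
The numerator is now 0 with denominator 161 > 1: the symbol is 0.

0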